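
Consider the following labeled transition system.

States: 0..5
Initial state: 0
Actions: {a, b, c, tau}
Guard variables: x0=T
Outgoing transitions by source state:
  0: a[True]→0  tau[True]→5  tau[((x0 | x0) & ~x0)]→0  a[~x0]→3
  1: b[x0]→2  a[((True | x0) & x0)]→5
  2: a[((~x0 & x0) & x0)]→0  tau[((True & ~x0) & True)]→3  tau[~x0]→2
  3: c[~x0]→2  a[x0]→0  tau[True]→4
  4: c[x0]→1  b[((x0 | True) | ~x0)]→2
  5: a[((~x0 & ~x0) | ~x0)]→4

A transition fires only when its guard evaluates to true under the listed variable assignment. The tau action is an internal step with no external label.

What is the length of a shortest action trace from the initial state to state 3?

BFS to 3:
  depth 0: {0}
  depth 1: {5}
3 never appears.

Answer: UNREACHABLE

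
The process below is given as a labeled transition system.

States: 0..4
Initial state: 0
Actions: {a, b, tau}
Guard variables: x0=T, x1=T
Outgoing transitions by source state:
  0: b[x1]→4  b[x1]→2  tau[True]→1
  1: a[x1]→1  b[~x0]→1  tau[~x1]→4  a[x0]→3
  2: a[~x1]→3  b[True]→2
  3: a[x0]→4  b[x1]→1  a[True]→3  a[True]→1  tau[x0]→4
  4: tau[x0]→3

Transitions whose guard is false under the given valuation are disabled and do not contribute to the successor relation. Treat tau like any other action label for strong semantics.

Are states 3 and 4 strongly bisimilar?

Bisimulation quotient by refinement:
  round 0: {{0,1,2,3,4}}
  round 1: {{0},{1},{2},{3},{4}}
stable after 2 split(s): 5 block(s)
class of 3: {3}; class of 4: {4}

Answer: NOT BISIMILAR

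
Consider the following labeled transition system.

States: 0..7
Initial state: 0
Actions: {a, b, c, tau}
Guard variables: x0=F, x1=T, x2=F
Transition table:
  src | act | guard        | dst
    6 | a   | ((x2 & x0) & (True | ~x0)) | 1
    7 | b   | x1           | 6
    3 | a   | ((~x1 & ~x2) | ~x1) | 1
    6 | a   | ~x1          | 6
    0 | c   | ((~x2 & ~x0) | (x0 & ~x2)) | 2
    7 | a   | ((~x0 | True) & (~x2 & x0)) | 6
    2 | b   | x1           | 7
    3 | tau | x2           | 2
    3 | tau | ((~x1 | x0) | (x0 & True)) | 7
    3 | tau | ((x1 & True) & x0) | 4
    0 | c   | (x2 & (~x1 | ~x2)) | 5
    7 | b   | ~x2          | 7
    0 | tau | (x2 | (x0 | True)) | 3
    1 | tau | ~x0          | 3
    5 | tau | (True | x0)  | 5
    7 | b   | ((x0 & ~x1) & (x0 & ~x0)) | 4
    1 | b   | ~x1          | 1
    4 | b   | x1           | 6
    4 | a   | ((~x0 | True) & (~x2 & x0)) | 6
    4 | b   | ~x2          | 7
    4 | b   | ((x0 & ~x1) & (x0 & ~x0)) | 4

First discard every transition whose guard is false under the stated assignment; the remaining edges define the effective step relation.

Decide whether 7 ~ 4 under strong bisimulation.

Compute ~ classes (split until stable):
  round 0: {{0,1,2,3,4,5,6,7}}
  round 1: {{0},{1,5},{2,4,7},{3,6}}
  round 2: {{0},{1},{2},{3,6},{4,7},{5}}
6 equivalence class(es) (converged in 3)
7∈{4,7}, 4∈{4,7}

Answer: BISIMILAR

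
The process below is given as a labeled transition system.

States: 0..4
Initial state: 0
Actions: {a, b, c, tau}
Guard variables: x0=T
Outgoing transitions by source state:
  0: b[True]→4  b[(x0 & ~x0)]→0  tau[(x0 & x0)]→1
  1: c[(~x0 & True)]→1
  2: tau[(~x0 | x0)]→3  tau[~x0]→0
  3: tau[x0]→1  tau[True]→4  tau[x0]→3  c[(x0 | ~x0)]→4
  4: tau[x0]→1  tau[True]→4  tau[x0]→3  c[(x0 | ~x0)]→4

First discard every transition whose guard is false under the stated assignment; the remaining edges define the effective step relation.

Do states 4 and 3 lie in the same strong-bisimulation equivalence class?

Refine partition for ~:
  round 0: {{0,1,2,3,4}}
  round 1: {{0},{1},{2},{3,4}}
4 equivalence class(es) (converged in 2)
4∈{3,4}, 3∈{3,4}

Answer: BISIMILAR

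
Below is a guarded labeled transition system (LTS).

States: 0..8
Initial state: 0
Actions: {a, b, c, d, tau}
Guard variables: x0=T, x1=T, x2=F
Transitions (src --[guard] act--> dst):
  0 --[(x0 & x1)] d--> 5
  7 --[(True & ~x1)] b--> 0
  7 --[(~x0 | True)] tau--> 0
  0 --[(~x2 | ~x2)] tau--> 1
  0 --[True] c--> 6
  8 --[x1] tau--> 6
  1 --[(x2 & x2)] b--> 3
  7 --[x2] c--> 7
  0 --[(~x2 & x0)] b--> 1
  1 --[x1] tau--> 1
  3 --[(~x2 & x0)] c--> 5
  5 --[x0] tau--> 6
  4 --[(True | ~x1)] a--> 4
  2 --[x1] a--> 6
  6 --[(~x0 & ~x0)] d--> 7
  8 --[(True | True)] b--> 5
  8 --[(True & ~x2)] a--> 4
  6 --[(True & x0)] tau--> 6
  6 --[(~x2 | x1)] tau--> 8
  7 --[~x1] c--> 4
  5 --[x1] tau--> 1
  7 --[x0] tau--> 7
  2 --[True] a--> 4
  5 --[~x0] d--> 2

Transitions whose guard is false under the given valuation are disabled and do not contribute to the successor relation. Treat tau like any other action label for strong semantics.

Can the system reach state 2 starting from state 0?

Answer: UNREACHABLE

Working:
After dropping false guards: 18 live edges.
Layer 0: {0}
Layer 1: {1,5,6}  total {0,1,5,6}
Layer 2: {8}  total {0,1,5,6,8}
Layer 3: {4}  total {0,1,4,5,6,8}
Reachable = {0,1,4,5,6,8}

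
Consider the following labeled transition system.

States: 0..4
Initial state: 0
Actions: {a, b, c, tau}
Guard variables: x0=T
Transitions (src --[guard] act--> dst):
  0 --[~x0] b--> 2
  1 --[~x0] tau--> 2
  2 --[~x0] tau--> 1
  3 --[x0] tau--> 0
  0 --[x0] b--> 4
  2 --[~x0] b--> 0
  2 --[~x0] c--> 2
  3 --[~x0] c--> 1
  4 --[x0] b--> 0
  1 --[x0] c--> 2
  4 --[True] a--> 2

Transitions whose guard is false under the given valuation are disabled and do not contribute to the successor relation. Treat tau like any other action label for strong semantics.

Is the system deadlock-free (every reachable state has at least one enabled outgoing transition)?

Answer: DEADLOCK at state 2

Working:
Reach set: {0,2,4}
  0: b→4  [deg 1]
  2: ∅  [no exit]
  4: a→2  b→0  [deg 2]
witness 2: b·a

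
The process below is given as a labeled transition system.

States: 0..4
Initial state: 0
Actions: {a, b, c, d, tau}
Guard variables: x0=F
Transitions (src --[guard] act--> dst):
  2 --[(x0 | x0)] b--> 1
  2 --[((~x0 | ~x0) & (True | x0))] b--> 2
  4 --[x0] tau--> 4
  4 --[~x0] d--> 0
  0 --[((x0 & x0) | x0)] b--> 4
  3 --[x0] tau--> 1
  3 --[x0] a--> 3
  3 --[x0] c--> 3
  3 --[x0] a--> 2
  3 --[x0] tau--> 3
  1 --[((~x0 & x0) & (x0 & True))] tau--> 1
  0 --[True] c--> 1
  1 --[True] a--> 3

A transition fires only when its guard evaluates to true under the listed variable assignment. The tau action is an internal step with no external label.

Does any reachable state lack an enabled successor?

Answer: DEADLOCK at state 3

Working:
Reach set: {0,1,3}
  0: c→1  [deg 1]
  1: a→3  [deg 1]
  3: ∅  [no exit]
trace reaching 3: c·a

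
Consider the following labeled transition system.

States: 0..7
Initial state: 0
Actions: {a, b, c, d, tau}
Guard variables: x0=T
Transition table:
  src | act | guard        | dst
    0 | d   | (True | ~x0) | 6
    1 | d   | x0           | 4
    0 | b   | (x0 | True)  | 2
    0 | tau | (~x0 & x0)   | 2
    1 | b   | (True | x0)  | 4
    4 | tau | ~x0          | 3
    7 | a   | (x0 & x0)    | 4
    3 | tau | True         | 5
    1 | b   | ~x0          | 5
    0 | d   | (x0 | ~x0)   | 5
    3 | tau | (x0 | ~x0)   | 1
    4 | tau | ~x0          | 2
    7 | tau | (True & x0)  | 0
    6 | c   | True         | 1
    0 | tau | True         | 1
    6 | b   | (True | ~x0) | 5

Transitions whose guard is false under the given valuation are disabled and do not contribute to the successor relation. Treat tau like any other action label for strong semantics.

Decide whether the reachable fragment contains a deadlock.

Reach set: {0,1,2,4,5,6}
  0: b→2  d→5  d→6  tau→1  [4 exit(s)]
  1: b→4  d→4  [2 exit(s)]
  2: ∅  [no exit]
  4: ∅  [no exit]
  5: ∅  [no exit]
  6: b→5  c→1  [2 exit(s)]
witness 2: b

Answer: DEADLOCK at state 2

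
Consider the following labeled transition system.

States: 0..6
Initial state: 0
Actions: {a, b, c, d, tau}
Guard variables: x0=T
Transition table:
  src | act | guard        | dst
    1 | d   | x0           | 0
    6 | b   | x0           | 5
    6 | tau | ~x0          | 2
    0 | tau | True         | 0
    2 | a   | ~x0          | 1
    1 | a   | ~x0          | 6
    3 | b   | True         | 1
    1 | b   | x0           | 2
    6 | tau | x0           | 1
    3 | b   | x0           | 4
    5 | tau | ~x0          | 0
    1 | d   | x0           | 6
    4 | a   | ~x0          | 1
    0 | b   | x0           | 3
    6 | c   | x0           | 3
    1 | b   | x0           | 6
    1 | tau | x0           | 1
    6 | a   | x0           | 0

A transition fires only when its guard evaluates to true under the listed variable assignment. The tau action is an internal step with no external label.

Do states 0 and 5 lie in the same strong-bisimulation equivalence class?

Answer: NOT BISIMILAR

Trace:
Compute ~ classes (split until stable):
  round 0: {{0,1,2,3,4,5,6}}
  round 1: {{0},{1},{2,4,5},{3},{6}}
5 equivalence class(es) (converged in 2)
class of 0: {0}; class of 5: {2,4,5}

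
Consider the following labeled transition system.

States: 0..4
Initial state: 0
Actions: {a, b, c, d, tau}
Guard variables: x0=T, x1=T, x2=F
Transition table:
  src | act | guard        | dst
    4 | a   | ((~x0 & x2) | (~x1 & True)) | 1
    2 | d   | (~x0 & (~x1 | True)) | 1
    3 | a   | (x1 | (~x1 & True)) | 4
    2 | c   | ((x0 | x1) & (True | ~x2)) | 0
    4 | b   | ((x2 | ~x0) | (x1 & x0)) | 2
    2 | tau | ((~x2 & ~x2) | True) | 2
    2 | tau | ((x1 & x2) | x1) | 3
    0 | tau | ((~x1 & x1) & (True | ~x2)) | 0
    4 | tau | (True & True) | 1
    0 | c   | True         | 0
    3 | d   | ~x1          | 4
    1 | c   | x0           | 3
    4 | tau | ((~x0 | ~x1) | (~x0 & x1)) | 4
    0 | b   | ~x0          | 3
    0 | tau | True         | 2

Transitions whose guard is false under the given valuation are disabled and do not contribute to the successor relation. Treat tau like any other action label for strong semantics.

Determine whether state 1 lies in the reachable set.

Answer: REACHABLE

Trace:
Guard filter leaves 9 enabled edge(s).
depth 0: {0}
depth 1: {2}  now seen {0,2}
depth 2: {3}  now seen {0,2,3}
depth 3: {4}  now seen {0,2,3,4}
depth 4: {1}  now seen {0,1,2,3,4}
Reachable = {0,1,2,3,4}
Path to 1: tau·tau·a·tau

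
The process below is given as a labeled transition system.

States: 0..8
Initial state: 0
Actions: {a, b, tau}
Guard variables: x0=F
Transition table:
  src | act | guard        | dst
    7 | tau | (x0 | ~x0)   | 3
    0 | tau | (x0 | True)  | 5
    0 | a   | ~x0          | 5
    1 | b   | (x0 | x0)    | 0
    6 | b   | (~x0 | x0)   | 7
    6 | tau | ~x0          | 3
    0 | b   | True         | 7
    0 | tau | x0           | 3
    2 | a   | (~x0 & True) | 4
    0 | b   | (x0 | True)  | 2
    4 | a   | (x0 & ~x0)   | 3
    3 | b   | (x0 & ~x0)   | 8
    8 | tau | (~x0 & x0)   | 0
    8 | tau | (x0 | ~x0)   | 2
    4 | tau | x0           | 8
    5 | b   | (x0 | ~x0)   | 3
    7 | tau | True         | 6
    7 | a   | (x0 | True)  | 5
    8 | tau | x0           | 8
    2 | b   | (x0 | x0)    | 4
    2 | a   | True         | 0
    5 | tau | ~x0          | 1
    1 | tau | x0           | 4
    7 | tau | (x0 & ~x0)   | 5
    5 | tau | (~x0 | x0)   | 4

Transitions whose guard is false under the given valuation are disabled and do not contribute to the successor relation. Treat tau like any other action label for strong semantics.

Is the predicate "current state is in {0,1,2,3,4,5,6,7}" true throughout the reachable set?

Answer: INVARIANT HOLDS

Trace:
Safe = {0,1,2,3,4,5,6,7}
Reachable = {0,1,2,3,4,5,6,7}
  0: ✓
  1: ✓
  2: ✓
  3: ✓
  4: ✓
  5: ✓
  6: ✓
  7: ✓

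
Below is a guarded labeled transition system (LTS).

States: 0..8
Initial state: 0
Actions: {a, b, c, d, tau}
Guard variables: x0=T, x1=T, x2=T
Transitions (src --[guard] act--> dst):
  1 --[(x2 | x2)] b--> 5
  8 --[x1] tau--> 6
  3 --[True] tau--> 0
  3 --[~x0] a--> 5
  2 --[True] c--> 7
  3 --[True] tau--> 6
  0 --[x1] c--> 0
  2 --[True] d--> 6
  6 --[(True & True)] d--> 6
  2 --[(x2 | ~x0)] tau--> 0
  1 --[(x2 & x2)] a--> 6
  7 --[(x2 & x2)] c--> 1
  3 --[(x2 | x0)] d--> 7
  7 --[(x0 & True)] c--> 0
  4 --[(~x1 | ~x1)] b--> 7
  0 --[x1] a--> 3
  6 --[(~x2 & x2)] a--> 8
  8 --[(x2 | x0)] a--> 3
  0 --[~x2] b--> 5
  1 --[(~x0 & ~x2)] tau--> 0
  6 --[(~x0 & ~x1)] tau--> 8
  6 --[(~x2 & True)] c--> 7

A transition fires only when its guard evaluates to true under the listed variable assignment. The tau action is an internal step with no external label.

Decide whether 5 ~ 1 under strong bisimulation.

Answer: NOT BISIMILAR

Trace:
Refine partition for ~:
  P[0] = {{0,1,2,3,4,5,6,7,8}}
  P[1] = {{0},{1},{2},{3},{4,5},{6},{7},{8}}
8 equivalence class(es) (converged in 2)
class of 5: {4,5}; class of 1: {1}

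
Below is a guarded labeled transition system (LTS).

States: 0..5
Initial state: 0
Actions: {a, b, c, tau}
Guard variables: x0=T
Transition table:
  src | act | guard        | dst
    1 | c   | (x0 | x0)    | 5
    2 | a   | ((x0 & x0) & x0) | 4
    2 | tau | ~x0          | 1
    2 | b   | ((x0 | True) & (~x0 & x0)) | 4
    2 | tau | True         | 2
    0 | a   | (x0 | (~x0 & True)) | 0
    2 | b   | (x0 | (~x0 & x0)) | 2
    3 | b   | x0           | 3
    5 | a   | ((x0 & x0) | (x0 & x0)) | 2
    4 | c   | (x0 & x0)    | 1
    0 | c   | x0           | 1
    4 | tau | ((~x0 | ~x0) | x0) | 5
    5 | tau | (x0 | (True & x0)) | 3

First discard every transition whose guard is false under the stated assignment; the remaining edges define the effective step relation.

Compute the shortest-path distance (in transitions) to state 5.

Answer: 2

Trace:
Breadth-first toward 5:
  L0 = {0}
  L1 = {1}
  L2 = {5}
first hit 5 at d=2 via c·c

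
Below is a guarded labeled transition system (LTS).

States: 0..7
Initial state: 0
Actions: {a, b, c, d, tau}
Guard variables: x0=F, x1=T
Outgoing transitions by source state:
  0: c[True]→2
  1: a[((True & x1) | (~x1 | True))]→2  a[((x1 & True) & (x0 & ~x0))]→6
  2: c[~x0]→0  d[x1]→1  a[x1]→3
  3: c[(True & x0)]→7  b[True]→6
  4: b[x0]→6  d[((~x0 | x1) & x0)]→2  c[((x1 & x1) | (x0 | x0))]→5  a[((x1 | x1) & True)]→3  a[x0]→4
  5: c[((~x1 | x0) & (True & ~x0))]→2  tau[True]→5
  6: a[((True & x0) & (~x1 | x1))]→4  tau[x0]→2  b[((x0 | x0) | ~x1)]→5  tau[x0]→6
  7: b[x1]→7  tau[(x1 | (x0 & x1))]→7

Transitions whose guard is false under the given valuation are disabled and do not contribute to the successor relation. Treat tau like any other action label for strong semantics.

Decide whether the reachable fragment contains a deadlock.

Reachable = {0,1,2,3,6}
  0: c→2  [deg 1]
  1: a→2  [deg 1]
  2: a→3  c→0  d→1  [deg 3]
  3: b→6  [deg 1]
  6: ∅  [STUCK]
witness 6: c·a·b

Answer: DEADLOCK at state 6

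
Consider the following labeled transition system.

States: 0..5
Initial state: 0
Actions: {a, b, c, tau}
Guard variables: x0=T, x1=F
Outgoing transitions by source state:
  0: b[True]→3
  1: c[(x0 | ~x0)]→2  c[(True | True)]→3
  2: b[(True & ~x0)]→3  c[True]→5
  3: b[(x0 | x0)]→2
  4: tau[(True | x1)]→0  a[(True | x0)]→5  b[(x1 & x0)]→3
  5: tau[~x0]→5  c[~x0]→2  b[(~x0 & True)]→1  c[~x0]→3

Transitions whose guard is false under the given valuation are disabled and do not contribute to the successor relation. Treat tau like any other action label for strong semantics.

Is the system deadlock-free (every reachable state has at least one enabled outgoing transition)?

Reach set: {0,2,3,5}
  0: b→3  [deg 1]
  2: c→5  [deg 1]
  3: b→2  [deg 1]
  5: ∅  [STUCK]
witness 5: b·b·c

Answer: DEADLOCK at state 5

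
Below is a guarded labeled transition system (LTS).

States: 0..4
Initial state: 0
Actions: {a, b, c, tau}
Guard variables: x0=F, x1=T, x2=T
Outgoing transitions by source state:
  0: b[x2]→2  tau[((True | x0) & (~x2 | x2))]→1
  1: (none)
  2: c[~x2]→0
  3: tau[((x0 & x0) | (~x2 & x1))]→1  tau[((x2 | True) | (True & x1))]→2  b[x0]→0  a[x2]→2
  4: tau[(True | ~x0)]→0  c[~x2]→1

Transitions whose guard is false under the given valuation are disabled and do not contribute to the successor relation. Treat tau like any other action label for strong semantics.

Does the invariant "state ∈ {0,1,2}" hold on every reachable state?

Allowed set {0,1,2}
Reach set: {0,1,2}
  0: safe
  1: safe
  2: safe

Answer: INVARIANT HOLDS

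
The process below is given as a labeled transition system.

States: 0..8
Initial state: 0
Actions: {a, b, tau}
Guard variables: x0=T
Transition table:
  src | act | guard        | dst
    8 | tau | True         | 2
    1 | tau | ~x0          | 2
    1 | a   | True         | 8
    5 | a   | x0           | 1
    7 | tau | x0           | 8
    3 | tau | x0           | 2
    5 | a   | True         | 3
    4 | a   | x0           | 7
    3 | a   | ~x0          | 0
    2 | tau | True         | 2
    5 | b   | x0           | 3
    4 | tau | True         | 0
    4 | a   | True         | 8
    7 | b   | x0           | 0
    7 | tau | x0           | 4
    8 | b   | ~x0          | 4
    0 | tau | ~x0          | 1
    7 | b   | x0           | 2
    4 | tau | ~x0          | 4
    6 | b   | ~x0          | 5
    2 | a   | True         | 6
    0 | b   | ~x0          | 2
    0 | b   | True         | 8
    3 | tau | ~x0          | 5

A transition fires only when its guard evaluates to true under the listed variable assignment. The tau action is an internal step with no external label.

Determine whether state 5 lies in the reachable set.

Answer: UNREACHABLE

Analysis:
Guard filter leaves 16 enabled edge(s).
Layer 0: {0}
Layer 1: {8}  total {0,8}
Layer 2: {2}  total {0,2,8}
Layer 3: {6}  total {0,2,6,8}
R = {0,2,6,8}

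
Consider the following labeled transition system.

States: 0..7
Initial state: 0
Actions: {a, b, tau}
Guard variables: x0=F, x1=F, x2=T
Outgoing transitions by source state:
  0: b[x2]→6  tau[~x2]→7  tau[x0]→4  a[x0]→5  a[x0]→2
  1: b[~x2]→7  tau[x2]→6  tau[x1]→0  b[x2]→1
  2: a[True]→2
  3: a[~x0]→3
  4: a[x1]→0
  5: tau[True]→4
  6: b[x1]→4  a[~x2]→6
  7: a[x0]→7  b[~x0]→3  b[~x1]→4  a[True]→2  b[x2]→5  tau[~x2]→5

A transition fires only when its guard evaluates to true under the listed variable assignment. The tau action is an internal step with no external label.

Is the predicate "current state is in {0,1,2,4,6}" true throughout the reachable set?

Answer: INVARIANT HOLDS

Working:
Safe = {0,1,2,4,6}
Reachable = {0,6}
  0: safe
  6: safe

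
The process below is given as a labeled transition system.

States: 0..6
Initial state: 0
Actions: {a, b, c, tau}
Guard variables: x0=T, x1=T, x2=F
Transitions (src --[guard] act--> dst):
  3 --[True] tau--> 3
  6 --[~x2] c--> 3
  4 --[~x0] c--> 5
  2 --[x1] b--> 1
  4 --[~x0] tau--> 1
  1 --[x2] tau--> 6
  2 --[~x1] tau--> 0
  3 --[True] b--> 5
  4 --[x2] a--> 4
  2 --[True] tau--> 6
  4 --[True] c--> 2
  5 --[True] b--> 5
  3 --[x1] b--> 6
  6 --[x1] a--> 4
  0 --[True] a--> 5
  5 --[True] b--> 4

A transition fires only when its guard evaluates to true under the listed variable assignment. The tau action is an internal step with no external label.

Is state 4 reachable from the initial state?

Answer: REACHABLE

Trace:
After dropping false guards: 11 live edges.
Layer 0: {0}
Layer 1: {5}  total {0,5}
Layer 2: {4}  total {0,4,5}
Layer 3: {2}  total {0,2,4,5}
Layer 4: {1,6}  total {0,1,2,4,5,6}
Layer 5: {3}  total {0,1,2,3,4,5,6}
R = {0,1,2,3,4,5,6}
trace reaching 4: a·b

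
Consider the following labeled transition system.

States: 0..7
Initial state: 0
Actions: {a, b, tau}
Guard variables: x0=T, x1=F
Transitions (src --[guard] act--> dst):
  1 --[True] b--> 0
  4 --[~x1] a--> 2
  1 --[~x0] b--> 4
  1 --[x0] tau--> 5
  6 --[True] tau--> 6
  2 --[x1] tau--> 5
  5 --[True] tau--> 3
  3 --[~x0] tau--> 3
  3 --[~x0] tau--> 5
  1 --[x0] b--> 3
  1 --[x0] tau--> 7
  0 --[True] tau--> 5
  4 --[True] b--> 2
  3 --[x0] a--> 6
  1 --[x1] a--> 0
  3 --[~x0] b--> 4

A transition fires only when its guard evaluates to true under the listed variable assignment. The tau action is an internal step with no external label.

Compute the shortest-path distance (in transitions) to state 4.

Answer: UNREACHABLE

Trace:
Layered search for 4:
  Layer 0: {0}
  Layer 1: {5}
  Layer 2: {3}
  Layer 3: {6}
4 never appears.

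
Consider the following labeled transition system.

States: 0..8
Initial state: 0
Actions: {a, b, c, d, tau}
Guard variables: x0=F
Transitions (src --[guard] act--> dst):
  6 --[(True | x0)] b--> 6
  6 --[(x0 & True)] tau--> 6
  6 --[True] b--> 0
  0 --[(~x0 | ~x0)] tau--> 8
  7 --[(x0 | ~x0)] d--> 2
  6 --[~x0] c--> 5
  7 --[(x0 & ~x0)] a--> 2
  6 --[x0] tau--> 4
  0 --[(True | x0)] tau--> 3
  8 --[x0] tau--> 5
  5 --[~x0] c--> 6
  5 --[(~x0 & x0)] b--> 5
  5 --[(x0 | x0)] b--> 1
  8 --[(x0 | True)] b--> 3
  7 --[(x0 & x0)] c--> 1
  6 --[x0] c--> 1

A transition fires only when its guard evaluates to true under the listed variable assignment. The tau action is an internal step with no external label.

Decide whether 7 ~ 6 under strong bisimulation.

Bisimulation quotient by refinement:
  round 0: {{0,1,2,3,4,5,6,7,8}}
  round 1: {{0},{1,2,3,4},{5},{6},{7},{8}}
Fixed point at round 2; 6 class(es).
class of 7: {7}; class of 6: {6}

Answer: NOT BISIMILAR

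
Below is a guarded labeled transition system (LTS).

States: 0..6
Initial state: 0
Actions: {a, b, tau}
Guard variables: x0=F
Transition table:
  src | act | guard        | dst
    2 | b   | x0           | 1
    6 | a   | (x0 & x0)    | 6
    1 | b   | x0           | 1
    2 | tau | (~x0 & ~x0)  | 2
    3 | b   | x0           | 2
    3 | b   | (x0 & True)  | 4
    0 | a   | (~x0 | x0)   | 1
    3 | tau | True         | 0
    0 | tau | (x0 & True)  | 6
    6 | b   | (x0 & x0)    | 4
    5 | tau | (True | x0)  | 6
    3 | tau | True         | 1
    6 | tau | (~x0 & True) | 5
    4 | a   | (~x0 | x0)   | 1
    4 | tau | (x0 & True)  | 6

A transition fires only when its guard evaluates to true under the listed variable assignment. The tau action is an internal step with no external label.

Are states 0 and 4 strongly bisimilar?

Answer: BISIMILAR

Working:
Bisimulation quotient by refinement:
  P[0] = {{0,1,2,3,4,5,6}}
  P[1] = {{0,4},{1},{2,3,5,6}}
  P[2] = {{0,4},{1},{2,5,6},{3}}
Fixed point at round 3; 4 class(es).
[0]={0,4}  [4]={0,4}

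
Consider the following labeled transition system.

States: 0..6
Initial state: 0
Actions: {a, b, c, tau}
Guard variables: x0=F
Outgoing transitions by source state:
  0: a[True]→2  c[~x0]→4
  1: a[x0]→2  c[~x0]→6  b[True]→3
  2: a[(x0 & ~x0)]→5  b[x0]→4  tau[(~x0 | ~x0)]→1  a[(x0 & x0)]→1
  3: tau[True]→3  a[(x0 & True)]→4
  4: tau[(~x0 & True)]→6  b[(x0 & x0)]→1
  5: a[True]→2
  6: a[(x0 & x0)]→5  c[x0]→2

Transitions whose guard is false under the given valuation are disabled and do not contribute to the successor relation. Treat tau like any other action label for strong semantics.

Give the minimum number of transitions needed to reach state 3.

Answer: 3

Working:
Breadth-first toward 3:
  Layer 0: {0}
  Layer 1: {2,4}
  Layer 2: {1,6}
  Layer 3: {3}
depth(3)=3, e.g. a·tau·b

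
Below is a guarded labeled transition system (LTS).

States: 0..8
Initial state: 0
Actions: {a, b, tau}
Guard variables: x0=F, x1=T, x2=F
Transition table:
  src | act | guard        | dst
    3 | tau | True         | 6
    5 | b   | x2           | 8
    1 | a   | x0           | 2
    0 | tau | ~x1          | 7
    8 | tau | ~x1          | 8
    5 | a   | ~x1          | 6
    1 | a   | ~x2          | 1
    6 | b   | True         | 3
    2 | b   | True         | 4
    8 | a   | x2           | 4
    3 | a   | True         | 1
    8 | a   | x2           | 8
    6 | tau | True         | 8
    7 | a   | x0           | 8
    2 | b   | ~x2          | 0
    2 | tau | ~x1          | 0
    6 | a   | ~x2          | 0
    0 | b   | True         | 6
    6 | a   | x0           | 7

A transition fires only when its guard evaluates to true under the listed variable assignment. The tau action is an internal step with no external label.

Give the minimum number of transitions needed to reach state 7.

Breadth-first toward 7:
  L0 = {0}
  L1 = {6}
  L2 = {3,8}
  L3 = {1}
7 never appears.

Answer: UNREACHABLE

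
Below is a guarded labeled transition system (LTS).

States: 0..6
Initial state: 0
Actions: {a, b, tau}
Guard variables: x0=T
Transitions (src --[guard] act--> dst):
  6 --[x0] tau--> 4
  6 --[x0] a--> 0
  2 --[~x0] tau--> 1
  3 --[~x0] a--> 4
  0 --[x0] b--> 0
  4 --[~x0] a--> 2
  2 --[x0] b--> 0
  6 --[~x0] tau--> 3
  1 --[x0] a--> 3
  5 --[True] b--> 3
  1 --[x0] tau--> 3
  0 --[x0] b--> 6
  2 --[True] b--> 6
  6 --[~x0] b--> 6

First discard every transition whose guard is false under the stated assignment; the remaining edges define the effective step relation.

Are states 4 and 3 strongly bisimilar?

Answer: BISIMILAR

Analysis:
Refine partition for ~:
  round 0: {{0,1,2,3,4,5,6}}
  round 1: {{0,2,5},{1,6},{3,4}}
  round 2: {{0,2},{1},{3,4},{5},{6}}
stable after 3 split(s): 5 block(s)
class of 4: {3,4}; class of 3: {3,4}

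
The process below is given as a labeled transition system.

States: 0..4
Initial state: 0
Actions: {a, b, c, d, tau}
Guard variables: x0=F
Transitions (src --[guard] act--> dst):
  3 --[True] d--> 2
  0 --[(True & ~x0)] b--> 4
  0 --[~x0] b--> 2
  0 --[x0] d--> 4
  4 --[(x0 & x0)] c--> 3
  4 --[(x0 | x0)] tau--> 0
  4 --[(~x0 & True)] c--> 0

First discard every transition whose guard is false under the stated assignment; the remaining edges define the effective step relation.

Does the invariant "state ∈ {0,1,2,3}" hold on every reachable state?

Answer: INVARIANT VIOLATED at state 4

Analysis:
Inv-set: {0,1,2,3}
R = {0,2,4}
  0: ✓
  2: ✓
  4: outside
counterexample path to 4: b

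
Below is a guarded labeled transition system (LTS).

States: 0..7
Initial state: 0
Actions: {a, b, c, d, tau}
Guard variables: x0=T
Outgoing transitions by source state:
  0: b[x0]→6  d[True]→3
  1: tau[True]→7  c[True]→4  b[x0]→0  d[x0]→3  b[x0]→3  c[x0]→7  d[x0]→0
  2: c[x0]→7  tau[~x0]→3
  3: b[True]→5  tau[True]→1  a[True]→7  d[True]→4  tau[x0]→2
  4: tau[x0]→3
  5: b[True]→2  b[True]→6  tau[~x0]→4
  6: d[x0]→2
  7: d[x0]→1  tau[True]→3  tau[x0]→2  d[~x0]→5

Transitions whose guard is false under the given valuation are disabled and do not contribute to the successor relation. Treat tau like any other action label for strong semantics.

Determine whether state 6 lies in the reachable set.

22 transition(s) survive guard evaluation.
Layer 0: {0}
Layer 1: {3,6}  now seen {0,3,6}
Layer 2: {1,2,4,5,7}  now seen {0,1,2,3,4,5,6,7}
Reach set: {0,1,2,3,4,5,6,7}
Path to 6: b

Answer: REACHABLE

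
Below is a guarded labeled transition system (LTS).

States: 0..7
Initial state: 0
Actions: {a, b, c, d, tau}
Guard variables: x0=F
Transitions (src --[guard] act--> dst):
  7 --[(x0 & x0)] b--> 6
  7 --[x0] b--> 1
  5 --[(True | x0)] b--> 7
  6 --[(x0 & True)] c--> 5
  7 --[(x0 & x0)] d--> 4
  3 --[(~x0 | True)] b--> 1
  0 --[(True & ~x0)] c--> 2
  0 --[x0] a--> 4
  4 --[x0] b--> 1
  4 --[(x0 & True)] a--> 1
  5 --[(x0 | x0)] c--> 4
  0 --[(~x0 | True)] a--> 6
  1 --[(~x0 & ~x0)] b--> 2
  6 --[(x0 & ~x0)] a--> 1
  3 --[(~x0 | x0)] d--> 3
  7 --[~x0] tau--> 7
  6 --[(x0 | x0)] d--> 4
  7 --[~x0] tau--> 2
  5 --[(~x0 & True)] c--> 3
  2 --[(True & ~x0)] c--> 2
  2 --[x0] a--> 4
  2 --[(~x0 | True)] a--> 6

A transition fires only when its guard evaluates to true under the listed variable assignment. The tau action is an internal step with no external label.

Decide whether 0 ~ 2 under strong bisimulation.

Refine partition for ~:
  P[0] = {{0,1,2,3,4,5,6,7}}
  P[1] = {{0,2},{1},{3},{4,6},{5},{7}}
Fixed point at round 2; 6 class(es).
[0]={0,2}  [2]={0,2}

Answer: BISIMILAR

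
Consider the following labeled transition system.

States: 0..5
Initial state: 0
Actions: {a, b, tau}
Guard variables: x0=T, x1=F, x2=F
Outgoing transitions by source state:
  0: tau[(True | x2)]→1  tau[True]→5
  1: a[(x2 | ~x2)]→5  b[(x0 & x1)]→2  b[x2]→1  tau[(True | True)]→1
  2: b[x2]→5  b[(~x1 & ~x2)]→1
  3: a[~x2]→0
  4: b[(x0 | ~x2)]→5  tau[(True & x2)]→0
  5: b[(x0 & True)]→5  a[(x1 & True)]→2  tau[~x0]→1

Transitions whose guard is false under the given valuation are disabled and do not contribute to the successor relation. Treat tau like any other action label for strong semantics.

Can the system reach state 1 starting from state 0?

Guard filter leaves 8 enabled edge(s).
depth 0: {0}
depth 1: {1,5}  total {0,1,5}
Reachable = {0,1,5}
witness 1: tau

Answer: REACHABLE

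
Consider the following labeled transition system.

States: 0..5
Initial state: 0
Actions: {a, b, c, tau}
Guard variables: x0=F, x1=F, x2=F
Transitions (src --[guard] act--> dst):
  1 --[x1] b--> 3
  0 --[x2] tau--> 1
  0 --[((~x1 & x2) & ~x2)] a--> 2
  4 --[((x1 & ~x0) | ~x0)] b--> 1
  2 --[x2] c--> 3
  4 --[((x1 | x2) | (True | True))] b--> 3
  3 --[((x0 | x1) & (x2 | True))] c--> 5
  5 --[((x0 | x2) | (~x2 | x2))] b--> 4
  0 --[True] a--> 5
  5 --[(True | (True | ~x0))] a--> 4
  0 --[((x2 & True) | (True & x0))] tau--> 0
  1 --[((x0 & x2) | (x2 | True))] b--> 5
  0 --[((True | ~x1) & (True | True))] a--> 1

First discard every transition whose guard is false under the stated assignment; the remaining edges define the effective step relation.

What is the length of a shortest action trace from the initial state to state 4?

Breadth-first toward 4:
  Layer 0: {0}
  Layer 1: {1,5}
  Layer 2: {4}
4 enters at depth 2; path a·a

Answer: 2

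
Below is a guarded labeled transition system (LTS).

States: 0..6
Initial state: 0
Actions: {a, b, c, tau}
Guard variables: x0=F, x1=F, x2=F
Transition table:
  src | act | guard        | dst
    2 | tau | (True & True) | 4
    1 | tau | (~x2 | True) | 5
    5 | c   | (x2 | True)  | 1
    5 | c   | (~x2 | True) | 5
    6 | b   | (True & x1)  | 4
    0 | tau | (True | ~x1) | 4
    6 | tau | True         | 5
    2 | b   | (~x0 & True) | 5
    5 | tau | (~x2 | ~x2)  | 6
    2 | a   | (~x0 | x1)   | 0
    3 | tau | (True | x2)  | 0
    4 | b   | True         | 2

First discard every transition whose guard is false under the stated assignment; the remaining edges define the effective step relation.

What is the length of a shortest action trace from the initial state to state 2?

Answer: 2

Working:
Layered search for 2:
  L0 = {0}
  L1 = {4}
  L2 = {2}
first hit 2 at d=2 via tau·b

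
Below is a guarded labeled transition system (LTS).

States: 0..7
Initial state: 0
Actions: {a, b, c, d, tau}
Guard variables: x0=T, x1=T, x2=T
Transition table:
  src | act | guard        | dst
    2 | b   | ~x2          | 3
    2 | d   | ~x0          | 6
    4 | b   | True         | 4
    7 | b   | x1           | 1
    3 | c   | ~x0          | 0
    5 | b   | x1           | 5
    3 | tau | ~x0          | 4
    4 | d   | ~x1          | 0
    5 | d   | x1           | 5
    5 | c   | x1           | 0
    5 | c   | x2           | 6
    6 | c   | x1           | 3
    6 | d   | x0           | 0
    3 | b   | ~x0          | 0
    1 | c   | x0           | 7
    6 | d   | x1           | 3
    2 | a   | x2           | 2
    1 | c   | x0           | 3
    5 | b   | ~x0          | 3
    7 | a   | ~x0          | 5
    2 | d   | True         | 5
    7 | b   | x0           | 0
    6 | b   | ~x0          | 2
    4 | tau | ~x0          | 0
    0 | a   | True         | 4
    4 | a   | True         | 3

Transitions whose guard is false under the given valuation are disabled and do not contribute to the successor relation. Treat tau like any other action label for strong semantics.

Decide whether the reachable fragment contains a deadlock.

Answer: DEADLOCK at state 3

Working:
Reach set: {0,3,4}
  0: a→4  [1 out]
  3: ∅  [no exit]
  4: a→3  b→4  [2 out]
Path to 3: a·a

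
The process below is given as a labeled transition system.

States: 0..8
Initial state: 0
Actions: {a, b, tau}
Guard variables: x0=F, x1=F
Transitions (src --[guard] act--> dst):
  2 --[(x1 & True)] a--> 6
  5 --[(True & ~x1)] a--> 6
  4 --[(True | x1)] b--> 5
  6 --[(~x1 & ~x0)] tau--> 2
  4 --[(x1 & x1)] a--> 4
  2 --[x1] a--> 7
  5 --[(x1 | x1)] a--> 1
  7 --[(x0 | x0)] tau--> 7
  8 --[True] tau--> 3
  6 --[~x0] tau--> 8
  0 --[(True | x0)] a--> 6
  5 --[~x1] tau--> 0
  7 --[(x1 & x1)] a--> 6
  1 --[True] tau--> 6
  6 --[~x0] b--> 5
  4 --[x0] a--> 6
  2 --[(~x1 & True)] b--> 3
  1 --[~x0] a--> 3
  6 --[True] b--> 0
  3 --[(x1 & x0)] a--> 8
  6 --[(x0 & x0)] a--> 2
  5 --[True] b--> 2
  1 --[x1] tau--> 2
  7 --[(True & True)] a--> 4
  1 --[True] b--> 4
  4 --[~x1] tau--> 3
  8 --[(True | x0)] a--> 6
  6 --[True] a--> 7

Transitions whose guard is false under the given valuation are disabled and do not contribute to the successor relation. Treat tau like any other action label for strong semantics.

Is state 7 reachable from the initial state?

Answer: REACHABLE

Trace:
Guard filter leaves 18 enabled edge(s).
L0 = {0}
L1 = {6}  total {0,6}
L2 = {2,5,7,8}  total {0,2,5,6,7,8}
L3 = {3,4}  total {0,2,3,4,5,6,7,8}
Reachable = {0,2,3,4,5,6,7,8}
Path to 7: a·a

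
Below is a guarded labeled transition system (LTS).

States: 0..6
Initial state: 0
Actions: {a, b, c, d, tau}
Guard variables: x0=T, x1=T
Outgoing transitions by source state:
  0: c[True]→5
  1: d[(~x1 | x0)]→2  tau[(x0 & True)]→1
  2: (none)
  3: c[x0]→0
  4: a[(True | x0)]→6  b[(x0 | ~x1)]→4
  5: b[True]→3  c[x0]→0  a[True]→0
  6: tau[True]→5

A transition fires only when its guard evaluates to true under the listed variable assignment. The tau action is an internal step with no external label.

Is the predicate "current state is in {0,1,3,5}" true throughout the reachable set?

Inv-set: {0,1,3,5}
Reach set: {0,3,5}
  0: ✓
  3: ✓
  5: ✓

Answer: INVARIANT HOLDS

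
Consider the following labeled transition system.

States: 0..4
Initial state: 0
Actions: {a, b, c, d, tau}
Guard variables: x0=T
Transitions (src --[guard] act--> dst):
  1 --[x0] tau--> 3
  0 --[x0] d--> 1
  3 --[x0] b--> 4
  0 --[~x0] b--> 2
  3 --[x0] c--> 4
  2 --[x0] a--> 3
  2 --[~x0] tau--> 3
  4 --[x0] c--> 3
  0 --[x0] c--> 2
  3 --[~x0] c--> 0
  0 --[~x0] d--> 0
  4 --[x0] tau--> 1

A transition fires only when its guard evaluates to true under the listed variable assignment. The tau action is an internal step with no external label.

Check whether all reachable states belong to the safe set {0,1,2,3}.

Answer: INVARIANT VIOLATED at state 4

Analysis:
Safe = {0,1,2,3}
Reach set: {0,1,2,3,4}
  0: ok
  1: ok
  2: ok
  3: ok
  4: outside
witness against invariant: d·tau·b → 4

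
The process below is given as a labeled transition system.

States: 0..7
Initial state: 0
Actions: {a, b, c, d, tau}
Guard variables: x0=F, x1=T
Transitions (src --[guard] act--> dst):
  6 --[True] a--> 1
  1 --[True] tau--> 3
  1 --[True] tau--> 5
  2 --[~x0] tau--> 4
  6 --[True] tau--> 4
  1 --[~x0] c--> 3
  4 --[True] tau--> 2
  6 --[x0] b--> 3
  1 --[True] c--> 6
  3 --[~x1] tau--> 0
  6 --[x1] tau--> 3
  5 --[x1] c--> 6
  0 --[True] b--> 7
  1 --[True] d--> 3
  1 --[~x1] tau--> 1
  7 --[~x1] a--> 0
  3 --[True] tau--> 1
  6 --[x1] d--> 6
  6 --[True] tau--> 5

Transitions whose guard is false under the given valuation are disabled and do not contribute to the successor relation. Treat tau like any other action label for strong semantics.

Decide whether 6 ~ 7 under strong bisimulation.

Answer: NOT BISIMILAR

Working:
Refine partition for ~:
  π0 = {{0,1,2,3,4,5,6,7}}
  π1 = {{0},{1},{2,3,4},{5},{6},{7}}
  π2 = {{0},{1},{2,4},{3},{5},{6},{7}}
stable after 3 split(s): 7 block(s)
[6]={6}  [7]={7}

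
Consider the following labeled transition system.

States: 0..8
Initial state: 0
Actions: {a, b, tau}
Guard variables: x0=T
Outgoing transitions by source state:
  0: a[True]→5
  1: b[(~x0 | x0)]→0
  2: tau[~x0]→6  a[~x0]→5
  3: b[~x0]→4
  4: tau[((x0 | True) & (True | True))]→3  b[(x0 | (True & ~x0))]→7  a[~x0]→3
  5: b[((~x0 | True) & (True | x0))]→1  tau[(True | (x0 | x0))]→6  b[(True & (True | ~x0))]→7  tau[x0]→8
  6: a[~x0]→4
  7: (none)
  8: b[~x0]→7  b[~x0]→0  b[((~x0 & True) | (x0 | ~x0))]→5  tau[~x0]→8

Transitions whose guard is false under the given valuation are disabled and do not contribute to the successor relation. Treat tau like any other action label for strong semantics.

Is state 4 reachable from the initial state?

Guard filter leaves 9 enabled edge(s).
depth 0: {0}
depth 1: {5}  total {0,5}
depth 2: {1,6,7,8}  total {0,1,5,6,7,8}
Reach set: {0,1,5,6,7,8}

Answer: UNREACHABLE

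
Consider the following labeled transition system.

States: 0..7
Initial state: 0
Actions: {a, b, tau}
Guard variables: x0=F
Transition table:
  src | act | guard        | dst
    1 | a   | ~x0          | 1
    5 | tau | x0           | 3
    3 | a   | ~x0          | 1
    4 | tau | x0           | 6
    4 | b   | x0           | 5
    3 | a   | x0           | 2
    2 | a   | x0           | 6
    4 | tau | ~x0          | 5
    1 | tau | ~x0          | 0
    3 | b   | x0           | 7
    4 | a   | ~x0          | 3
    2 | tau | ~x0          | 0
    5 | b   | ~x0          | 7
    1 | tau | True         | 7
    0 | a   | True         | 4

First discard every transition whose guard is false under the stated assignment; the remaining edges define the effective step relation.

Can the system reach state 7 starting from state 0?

After dropping false guards: 9 live edges.
depth 0: {0}
depth 1: {4}  now seen {0,4}
depth 2: {3,5}  now seen {0,3,4,5}
depth 3: {1,7}  now seen {0,1,3,4,5,7}
Reachable = {0,1,3,4,5,7}
witness 7: a·tau·b

Answer: REACHABLE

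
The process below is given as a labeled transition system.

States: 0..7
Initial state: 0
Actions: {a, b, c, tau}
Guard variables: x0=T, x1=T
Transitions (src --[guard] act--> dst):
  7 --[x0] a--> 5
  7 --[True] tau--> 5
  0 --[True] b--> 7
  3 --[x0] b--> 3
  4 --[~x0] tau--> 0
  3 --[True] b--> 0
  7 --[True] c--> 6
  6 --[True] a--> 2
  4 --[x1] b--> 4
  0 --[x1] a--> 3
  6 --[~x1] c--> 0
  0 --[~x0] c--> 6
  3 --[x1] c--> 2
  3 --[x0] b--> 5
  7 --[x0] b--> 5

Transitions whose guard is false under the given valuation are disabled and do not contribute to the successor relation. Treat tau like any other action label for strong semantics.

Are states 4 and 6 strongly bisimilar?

Answer: NOT BISIMILAR

Analysis:
Compute ~ classes (split until stable):
  round 0: {{0,1,2,3,4,5,6,7}}
  round 1: {{0},{1,2,5},{3},{4},{6},{7}}
Fixed point at round 2; 6 class(es).
class of 4: {4}; class of 6: {6}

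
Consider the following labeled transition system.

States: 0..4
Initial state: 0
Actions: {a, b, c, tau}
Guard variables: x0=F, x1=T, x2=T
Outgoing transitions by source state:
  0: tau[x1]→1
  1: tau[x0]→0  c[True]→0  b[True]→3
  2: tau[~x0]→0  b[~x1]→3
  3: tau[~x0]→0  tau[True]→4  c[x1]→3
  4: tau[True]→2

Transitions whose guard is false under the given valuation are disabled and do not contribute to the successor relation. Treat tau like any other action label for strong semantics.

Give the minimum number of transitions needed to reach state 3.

Answer: 2

Working:
BFS to 3:
  Layer 0: {0}
  Layer 1: {1}
  Layer 2: {3}
3 enters at depth 2; path tau·b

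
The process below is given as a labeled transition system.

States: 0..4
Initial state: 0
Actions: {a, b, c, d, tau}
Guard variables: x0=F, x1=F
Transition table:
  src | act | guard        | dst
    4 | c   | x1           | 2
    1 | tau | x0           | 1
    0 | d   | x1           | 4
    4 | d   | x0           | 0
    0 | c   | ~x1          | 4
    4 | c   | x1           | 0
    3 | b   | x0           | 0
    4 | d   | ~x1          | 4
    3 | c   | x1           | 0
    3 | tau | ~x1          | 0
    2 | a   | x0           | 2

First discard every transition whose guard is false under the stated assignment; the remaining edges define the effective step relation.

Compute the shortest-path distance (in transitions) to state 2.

Answer: UNREACHABLE

Trace:
Breadth-first toward 2:
  depth 0: {0}
  depth 1: {4}
2 never appears.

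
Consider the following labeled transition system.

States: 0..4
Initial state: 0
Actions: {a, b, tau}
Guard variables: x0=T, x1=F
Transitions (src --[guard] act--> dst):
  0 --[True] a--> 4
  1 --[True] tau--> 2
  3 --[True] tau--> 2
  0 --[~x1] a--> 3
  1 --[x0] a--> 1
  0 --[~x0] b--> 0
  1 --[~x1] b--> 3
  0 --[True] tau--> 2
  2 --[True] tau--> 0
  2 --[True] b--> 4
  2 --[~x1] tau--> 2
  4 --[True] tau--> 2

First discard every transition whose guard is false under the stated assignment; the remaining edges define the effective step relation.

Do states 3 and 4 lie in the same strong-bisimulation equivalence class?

Refine partition for ~:
  round 0: {{0,1,2,3,4}}
  round 1: {{0},{1},{2},{3,4}}
stable after 2 split(s): 4 block(s)
[3]={3,4}  [4]={3,4}

Answer: BISIMILAR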